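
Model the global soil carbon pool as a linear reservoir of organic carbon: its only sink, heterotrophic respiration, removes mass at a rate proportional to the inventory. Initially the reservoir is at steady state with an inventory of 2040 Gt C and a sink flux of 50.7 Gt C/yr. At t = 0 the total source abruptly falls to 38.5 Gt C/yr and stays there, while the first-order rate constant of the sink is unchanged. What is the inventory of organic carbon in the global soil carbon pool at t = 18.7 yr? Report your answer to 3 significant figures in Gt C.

1860 Gt C

τ = M₀/F₀ = 2040/50.7 = 40.24 yr; rate constant k = 1/τ.
New steady state M_∞ = F₁/k = F₁·τ = 38.5 × 40.24 = 1549.1 Gt C.
M(t) = M_∞ + (M₀ − M_∞)·e^(−t/τ); t/τ = 18.7/40.24 = 0.4648, so e^(−t/τ) = 0.6283.
M(t) = 1549.1 + 490.9 × 0.6283 = 1857.5 Gt C.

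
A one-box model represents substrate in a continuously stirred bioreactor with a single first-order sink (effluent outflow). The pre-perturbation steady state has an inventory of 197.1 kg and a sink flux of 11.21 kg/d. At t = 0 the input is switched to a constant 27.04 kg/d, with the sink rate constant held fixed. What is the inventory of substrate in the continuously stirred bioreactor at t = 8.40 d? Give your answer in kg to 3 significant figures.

303 kg

The sink rate constant is k = F₀/M₀ = 11.21/197.1 = 0.05687 d⁻¹.
Solving dM/dt = F₁ − kM with M(0) = M₀ gives M(t) = F₁/k + (M₀ − F₁/k)·e^(−kt).
F₁/k = 27.04/0.05687 = 475.43 kg; kt = 0.05687 × 8.40 = 0.4777, e^(−kt) = 0.6202.
M(8.40) = 475.43 + (197.1 − 475.43) × 0.6202 = 475.43 − 172.6 = 302.82 kg.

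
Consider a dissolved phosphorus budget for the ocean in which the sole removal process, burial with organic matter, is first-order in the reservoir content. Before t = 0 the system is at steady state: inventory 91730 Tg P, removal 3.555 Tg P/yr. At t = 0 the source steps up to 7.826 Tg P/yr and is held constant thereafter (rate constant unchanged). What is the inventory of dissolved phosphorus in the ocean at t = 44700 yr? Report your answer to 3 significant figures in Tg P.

182000 Tg P

The sink rate constant is k = F₀/M₀ = 3.555/91730 = 3.876×10^-5 yr⁻¹.
Solving dM/dt = F₁ − kM with M(0) = M₀ gives M(t) = F₁/k + (M₀ − F₁/k)·e^(−kt).
F₁/k = 7.826/3.876×10^-5 = 201940 Tg P; kt = 3.876×10^-5 × 44700 = 1.732, e^(−kt) = 0.1769.
M(44700) = 201940 + (91730 − 201940) × 0.1769 = 201940 − 19490 = 182440 Tg P.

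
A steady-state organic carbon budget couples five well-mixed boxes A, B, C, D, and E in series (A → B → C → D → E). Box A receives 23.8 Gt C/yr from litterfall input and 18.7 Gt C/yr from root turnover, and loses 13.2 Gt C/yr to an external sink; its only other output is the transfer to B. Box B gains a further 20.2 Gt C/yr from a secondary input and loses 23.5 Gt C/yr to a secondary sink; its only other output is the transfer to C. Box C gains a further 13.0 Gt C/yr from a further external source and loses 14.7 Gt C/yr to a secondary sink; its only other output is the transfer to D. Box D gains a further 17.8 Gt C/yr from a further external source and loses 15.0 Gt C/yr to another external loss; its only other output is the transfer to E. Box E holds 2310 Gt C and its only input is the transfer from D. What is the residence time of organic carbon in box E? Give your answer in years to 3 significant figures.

Box A: F(A→B) = (23.8 + 18.7) − 13.2 = 29.300 Gt C/yr.
Box B: F(B→C) = (29.300 + 20.2) − 23.5 = 26.000 Gt C/yr.
Box C: F(C→D) = (26.000 + 13.0) − 14.7 = 24.300 Gt C/yr.
Box D: F(D→E) = (24.300 + 17.8) − 15.0 = 27.100 Gt C/yr.
Box E throughput = its input = 27.100 Gt C/yr; τ = 2310 / 27.100 = 85.24 yr.

85.2 yr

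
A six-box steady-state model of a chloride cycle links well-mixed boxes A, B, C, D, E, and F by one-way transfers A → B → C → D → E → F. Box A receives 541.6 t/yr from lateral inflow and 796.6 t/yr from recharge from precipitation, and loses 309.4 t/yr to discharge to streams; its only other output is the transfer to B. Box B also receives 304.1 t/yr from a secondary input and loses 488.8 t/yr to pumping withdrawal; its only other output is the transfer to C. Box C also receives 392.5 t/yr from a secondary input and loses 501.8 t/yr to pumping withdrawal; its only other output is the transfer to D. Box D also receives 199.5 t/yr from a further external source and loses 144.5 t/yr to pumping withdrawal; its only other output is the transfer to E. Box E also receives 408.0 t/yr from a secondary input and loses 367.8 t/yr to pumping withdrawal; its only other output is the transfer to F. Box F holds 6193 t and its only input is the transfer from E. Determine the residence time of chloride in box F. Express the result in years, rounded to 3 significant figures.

Box A: F(A→B) = (541.6 + 796.6) − 309.4 = 1028.8 t/yr.
Box B: F(B→C) = (1028.8 + 304.1) − 488.8 = 844.10 t/yr.
Box C: F(C→D) = (844.10 + 392.5) − 501.8 = 734.80 t/yr.
Box D: F(D→E) = (734.80 + 199.5) − 144.5 = 789.80 t/yr.
Box E: F(E→F) = (789.80 + 408.0) − 367.8 = 830.00 t/yr.
Box F throughput = its input = 830.00 t/yr; τ = 6193 / 830.00 = 7.461 yr.

7.46 yr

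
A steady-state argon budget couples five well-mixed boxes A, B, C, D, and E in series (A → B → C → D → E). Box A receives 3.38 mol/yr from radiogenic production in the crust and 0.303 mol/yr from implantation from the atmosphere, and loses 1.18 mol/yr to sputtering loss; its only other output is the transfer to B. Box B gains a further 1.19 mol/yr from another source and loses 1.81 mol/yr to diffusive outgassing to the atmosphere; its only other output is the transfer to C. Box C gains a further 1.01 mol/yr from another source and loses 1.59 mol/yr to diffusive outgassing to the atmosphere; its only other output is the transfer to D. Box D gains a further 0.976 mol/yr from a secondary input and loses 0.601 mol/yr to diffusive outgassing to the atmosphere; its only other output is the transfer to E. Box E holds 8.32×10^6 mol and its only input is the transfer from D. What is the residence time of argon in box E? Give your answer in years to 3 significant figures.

Box A: F(A→B) = (3.38 + 0.303) − 1.18 = 2.5030 mol/yr.
Box B: F(B→C) = (2.5030 + 1.19) − 1.81 = 1.8830 mol/yr.
Box C: F(C→D) = (1.8830 + 1.01) − 1.59 = 1.3030 mol/yr.
Box D: F(D→E) = (1.3030 + 0.976) − 0.601 = 1.6780 mol/yr.
Box E throughput = its input = 1.6780 mol/yr; τ = 8.32×10^6 / 1.6780 = 4.958×10^6 yr.

4.96×10^6 yr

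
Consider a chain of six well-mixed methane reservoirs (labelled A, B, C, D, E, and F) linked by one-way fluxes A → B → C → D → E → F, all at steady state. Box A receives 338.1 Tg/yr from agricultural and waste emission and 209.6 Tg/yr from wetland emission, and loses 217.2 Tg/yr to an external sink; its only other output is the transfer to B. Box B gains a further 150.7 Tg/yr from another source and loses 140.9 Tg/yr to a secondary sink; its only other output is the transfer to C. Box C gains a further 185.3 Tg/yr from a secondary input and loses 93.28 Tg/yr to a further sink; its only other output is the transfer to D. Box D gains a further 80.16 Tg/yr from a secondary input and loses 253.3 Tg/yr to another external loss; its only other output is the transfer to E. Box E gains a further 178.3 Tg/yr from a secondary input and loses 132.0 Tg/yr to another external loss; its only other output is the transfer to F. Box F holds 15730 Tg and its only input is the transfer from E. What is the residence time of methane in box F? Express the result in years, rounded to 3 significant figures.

51.5 yr

Box A: F(A→B) = (338.1 + 209.6) − 217.2 = 330.50 Tg/yr.
Box B: F(B→C) = (330.50 + 150.7) − 140.9 = 340.30 Tg/yr.
Box C: F(C→D) = (340.30 + 185.3) − 93.28 = 432.32 Tg/yr.
Box D: F(D→E) = (432.32 + 80.16) − 253.3 = 259.18 Tg/yr.
Box E: F(E→F) = (259.18 + 178.3) − 132.0 = 305.48 Tg/yr.
Box F throughput = its input = 305.48 Tg/yr; τ = 15730 / 305.48 = 51.49 yr.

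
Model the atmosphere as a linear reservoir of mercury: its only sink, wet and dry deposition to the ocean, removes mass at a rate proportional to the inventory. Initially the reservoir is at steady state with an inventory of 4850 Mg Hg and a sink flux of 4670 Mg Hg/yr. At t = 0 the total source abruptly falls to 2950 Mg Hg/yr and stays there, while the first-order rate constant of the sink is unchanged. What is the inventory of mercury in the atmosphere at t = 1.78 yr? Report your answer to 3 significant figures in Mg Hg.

The sink rate constant is k = F₀/M₀ = 4670/4850 = 0.9629 yr⁻¹.
Solving dM/dt = F₁ − kM with M(0) = M₀ gives M(t) = F₁/k + (M₀ − F₁/k)·e^(−kt).
F₁/k = 2950/0.9629 = 3063.7 Mg Hg; kt = 0.9629 × 1.78 = 1.714, e^(−kt) = 0.1802.
M(1.78) = 3063.7 + (4850 − 3063.7) × 0.1802 = 3063.7 + 321.8 = 3385.5 Mg Hg.

3390 Mg Hg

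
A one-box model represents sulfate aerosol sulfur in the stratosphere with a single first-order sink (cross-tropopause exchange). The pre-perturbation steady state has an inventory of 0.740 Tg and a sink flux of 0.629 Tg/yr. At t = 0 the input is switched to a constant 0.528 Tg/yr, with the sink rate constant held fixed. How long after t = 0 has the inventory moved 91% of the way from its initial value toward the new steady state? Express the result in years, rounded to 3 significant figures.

2.83 yr

τ = M₀/F₀ = 0.740/0.629 = 1.176 yr.
The remaining gap fraction is e^(−t/τ); 91% covered ⇒ e^(−t/τ) = 0.0900.
t = −τ ln(0.0900) = 1.176 × 2.408 = 2.833 yr.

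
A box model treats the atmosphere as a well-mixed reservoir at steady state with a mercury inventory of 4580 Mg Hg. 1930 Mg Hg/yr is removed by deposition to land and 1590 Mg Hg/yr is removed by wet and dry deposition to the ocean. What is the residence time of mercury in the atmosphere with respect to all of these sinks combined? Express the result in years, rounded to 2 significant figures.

1.3 yr

Total removal flux = 1930 + 1590 = 3520.0 Mg Hg/yr.
τ = M / ΣF_out = 4580 / 3520.0 = 1.301 yr.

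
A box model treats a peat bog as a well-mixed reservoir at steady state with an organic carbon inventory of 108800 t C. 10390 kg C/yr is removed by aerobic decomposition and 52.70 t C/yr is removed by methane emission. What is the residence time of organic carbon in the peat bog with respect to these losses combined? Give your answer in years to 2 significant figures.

1700 yr

Convert the aerobic decomposition flux: 10390 kg C/yr = 10.39 t C/yr.
Total removal = 10.39 + 52.70 = 63.090 t C/yr.
τ = M / ΣF_out = 108800 / 63.090 = 1725 yr.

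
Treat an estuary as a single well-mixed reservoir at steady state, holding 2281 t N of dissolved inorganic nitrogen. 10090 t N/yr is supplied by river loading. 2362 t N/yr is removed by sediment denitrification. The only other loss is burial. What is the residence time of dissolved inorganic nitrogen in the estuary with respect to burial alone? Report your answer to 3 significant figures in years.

At steady state ΣF_in = ΣF_out.
ΣF_in = 10090 t N/yr.
Burial flux = ΣF_in − (2362) = 10090 − 2362 = 7728 t N/yr.
τ = M / F = 2281 / 7728 = 0.2952 yr.

0.295 yr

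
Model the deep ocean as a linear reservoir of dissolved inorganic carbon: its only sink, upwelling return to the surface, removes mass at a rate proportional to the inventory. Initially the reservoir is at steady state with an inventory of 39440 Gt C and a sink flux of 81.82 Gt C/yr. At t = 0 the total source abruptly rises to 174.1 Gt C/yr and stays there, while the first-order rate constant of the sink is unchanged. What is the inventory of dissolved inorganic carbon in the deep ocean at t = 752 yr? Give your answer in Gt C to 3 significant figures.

Residence time τ = M₀/F₀ = 482.0 yr. The eventual steady state is M_∞ = M₀·(F₁/F₀) = 39440 × 174.1/81.82 = 83922 Gt C.
The anomaly ΔM(t) = M(t) − M_∞ decays as ΔM₀·e^(−t/τ) with ΔM₀ = 39440 − 83922 = −44480 Gt C.
At t = 752 yr, e^(−t/τ) = e^(−1.560) = 0.2101, so ΔM = −9347 Gt C and M = 83922 − 9347 = 74575 Gt C.

74600 Gt C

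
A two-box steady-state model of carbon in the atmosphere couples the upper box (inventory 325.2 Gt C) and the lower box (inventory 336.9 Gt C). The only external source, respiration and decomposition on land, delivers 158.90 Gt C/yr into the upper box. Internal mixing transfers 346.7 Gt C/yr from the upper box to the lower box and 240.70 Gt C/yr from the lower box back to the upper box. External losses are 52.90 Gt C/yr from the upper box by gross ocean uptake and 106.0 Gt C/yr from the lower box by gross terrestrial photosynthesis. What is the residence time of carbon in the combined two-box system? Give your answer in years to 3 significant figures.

4.17 yr

Residence time in the combined system uses the total inventory and the total *external* removal — internal exchanges between the two boxes cancel.
M_total = 325.2 + 336.9 = 662.10 Gt C.
ΣF_external_out = 52.90 + 106.0 = 158.90 Gt C/yr.
τ = M_total / ΣF_ext = 662.10 / 158.90 = 4.167 yr.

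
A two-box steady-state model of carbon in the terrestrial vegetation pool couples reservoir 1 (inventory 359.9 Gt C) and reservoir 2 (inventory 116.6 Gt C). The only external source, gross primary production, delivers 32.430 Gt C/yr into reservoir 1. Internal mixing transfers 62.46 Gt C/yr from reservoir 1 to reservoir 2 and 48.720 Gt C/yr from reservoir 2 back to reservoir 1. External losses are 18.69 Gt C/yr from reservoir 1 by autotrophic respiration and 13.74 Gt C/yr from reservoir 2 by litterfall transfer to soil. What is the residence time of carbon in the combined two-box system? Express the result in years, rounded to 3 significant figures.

Treat the two boxes together as one reservoir: the mixing fluxes between them are internal recycling, so τ = ΣM / Σ(external losses).
M_total = 359.9 + 116.6 = 476.50 Gt C.
ΣF_external_out = 18.69 + 13.74 = 32.430 Gt C/yr.
τ = M_total / ΣF_ext = 476.50 / 32.430 = 14.69 yr.

14.7 yr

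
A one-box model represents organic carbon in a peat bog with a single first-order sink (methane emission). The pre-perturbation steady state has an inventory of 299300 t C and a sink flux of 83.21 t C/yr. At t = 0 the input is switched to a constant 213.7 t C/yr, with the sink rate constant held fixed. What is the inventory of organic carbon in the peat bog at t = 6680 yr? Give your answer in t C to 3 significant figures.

The sink rate constant is k = F₀/M₀ = 83.21/299300 = 0.0002780 yr⁻¹.
Solving dM/dt = F₁ − kM with M(0) = M₀ gives M(t) = F₁/k + (M₀ − F₁/k)·e^(−kt).
F₁/k = 213.7/0.0002780 = 768660 t C; kt = 0.0002780 × 6680 = 1.857, e^(−kt) = 0.1561.
M(6680) = 768660 + (299300 − 768660) × 0.1561 = 768660 − 73280 = 695390 t C.

695000 t C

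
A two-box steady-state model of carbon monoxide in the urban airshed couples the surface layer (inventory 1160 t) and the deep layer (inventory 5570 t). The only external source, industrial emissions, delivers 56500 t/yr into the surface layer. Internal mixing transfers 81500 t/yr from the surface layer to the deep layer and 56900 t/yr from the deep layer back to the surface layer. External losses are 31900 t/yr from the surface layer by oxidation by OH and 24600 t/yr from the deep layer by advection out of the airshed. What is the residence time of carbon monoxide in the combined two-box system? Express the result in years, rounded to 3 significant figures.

0.119 yr

Residence time in the combined system uses the total inventory and the total *external* removal — internal exchanges between the two boxes cancel.
M_total = 1160 + 5570 = 6730.0 t.
ΣF_external_out = 31900 + 24600 = 56500 t/yr.
τ = M_total / ΣF_ext = 6730.0 / 56500 = 0.1191 yr.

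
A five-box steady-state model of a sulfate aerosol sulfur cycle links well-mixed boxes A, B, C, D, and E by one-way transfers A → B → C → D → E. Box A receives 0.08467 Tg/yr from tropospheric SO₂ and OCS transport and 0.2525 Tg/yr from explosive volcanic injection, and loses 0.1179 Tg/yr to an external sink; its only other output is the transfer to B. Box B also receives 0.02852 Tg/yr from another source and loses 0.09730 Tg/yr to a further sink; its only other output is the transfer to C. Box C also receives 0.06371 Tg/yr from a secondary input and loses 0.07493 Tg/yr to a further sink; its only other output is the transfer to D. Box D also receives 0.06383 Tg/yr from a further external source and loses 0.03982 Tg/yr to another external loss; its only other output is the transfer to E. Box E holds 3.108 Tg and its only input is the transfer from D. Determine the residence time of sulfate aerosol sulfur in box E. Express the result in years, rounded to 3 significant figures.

19.0 yr

Box A: F(A→B) = (0.08467 + 0.2525) − 0.1179 = 0.21927 Tg/yr.
Box B: F(B→C) = (0.21927 + 0.02852) − 0.09730 = 0.15049 Tg/yr.
Box C: F(C→D) = (0.15049 + 0.06371) − 0.07493 = 0.13927 Tg/yr.
Box D: F(D→E) = (0.13927 + 0.06383) − 0.03982 = 0.16328 Tg/yr.
Box E throughput = its input = 0.16328 Tg/yr; τ = 3.108 / 0.16328 = 19.03 yr.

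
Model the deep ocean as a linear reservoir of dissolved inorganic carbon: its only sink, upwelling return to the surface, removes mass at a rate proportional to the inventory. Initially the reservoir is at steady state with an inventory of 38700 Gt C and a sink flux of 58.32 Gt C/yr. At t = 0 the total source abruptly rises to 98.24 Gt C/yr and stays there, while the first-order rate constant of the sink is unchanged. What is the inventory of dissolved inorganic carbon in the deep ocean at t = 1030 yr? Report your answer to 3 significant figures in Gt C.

59600 Gt C

The sink rate constant is k = F₀/M₀ = 58.32/38700 = 0.001507 yr⁻¹.
Solving dM/dt = F₁ − kM with M(0) = M₀ gives M(t) = F₁/k + (M₀ − F₁/k)·e^(−kt).
F₁/k = 98.24/0.001507 = 65190 Gt C; kt = 0.001507 × 1030 = 1.552, e^(−kt) = 0.2118.
M(1030) = 65190 + (38700 − 65190) × 0.2118 = 65190 − 5610 = 59580 Gt C.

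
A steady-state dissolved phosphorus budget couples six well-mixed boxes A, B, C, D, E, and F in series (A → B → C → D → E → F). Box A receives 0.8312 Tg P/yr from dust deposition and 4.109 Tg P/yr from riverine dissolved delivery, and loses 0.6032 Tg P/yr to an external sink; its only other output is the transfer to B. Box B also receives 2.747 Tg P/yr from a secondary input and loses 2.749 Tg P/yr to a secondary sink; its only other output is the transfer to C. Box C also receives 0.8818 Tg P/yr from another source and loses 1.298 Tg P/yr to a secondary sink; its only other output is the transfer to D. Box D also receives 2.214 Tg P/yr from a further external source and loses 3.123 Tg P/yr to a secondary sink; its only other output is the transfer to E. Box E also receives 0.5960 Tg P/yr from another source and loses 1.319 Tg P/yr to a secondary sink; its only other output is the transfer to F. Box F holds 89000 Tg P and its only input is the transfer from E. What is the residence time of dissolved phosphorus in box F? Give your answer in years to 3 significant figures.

Box A: F(A→B) = (0.8312 + 4.109) − 0.6032 = 4.3370 Tg P/yr.
Box B: F(B→C) = (4.3370 + 2.747) − 2.749 = 4.3350 Tg P/yr.
Box C: F(C→D) = (4.3350 + 0.8818) − 1.298 = 3.9188 Tg P/yr.
Box D: F(D→E) = (3.9188 + 2.214) − 3.123 = 3.0098 Tg P/yr.
Box E: F(E→F) = (3.0098 + 0.5960) − 1.319 = 2.2868 Tg P/yr.
Box F throughput = its input = 2.2868 Tg P/yr; τ = 89000 / 2.2868 = 38920 yr.

38900 yr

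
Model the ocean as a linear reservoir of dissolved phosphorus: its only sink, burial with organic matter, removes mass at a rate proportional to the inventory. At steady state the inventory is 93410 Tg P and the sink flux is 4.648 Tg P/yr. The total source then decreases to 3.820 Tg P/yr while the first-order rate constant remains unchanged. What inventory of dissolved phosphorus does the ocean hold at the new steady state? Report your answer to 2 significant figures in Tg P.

77000 Tg P

Rate constant k = F/M = 4.648 / 93410 = 4.976×10^-5 yr⁻¹.
At the new steady state, source = k·M_new ⇒ M_new = 3.820 / 4.976×10^-5 = 76770 Tg P.
(Equivalently M_new = M × F_new/F_old = 93410 × 3.820/4.648.)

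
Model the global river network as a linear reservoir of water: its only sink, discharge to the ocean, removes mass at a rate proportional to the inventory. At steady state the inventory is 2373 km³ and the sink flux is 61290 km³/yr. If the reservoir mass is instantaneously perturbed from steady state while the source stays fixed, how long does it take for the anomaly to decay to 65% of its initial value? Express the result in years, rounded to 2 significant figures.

0.017 yr

For a linear reservoir the anomaly decays as exp(−t/τ) with τ = M/F = 2373/61290 = 0.03872 yr.
exp(−t/τ) = 0.65 ⇒ t = −τ ln(0.65) = 0.03872 × 0.4308 = 0.01668 yr.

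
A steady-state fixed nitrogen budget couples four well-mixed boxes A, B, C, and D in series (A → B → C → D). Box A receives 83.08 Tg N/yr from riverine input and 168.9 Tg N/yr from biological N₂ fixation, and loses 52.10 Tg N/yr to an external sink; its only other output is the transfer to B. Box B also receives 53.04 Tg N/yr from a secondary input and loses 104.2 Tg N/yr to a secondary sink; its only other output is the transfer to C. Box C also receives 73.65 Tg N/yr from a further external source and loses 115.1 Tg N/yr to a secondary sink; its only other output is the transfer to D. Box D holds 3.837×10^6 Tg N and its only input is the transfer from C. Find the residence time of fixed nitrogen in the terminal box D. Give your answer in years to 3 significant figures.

35800 yr

Box A: F(A→B) = (83.08 + 168.9) − 52.10 = 199.88 Tg N/yr.
Box B: F(B→C) = (199.88 + 53.04) − 104.2 = 148.72 Tg N/yr.
Box C: F(C→D) = (148.72 + 73.65) − 115.1 = 107.27 Tg N/yr.
Box D throughput = its input = 107.27 Tg N/yr; τ = 3.837×10^6 / 107.27 = 35770 yr.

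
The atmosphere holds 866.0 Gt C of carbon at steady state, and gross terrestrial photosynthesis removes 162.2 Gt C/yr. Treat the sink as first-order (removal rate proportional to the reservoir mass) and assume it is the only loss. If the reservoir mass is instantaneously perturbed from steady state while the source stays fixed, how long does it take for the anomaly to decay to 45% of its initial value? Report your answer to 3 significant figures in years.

4.26 yr

For a linear reservoir the anomaly decays as exp(−t/τ) with τ = M/F = 866.0/162.2 = 5.339 yr.
exp(−t/τ) = 0.45 ⇒ t = −τ ln(0.45) = 5.339 × 0.7985 = 4.263 yr.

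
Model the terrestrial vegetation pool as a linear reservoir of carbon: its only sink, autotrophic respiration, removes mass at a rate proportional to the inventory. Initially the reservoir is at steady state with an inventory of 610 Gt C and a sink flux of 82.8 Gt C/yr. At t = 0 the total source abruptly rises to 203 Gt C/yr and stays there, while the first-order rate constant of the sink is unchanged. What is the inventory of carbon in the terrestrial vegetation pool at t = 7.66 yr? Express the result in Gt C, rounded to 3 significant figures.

1180 Gt C

The sink rate constant is k = F₀/M₀ = 82.8/610 = 0.1357 yr⁻¹.
Solving dM/dt = F₁ − kM with M(0) = M₀ gives M(t) = F₁/k + (M₀ − F₁/k)·e^(−kt).
F₁/k = 203/0.1357 = 1495.5 Gt C; kt = 0.1357 × 7.66 = 1.040, e^(−kt) = 0.3535.
M(7.66) = 1495.5 + (610 − 1495.5) × 0.3535 = 1495.5 − 313.1 = 1182.5 Gt C.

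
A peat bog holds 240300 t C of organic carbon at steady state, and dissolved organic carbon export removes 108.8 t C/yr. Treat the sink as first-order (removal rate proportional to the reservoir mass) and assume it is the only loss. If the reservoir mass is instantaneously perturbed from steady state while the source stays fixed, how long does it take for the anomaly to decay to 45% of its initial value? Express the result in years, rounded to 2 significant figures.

1800 yr

For a linear reservoir the anomaly decays as exp(−t/τ) with τ = M/F = 240300/108.8 = 2209 yr.
exp(−t/τ) = 0.45 ⇒ t = −τ ln(0.45) = 2209 × 0.7985 = 1764 yr.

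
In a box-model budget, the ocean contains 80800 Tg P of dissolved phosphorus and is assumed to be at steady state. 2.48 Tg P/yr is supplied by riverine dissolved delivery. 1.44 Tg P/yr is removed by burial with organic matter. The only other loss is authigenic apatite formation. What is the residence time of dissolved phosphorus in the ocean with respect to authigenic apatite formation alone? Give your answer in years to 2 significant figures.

At steady state ΣF_in = ΣF_out.
ΣF_in = 2.4800 Tg P/yr.
Authigenic apatite formation flux = ΣF_in − (1.44) = 2.4800 − 1.440 = 1.040 Tg P/yr.
τ = M / F = 80800 / 1.040 = 77690 yr.

78000 yr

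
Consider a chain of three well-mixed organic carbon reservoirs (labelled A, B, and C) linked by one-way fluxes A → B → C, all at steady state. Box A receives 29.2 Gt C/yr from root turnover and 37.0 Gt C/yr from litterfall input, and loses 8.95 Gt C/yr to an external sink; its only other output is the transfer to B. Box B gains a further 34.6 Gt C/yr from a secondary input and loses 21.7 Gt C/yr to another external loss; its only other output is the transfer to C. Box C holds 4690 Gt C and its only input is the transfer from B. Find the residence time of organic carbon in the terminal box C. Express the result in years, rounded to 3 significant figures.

Box A: F(A→B) = (29.2 + 37.0) − 8.95 = 57.250 Gt C/yr.
Box B: F(B→C) = (57.250 + 34.6) − 21.7 = 70.150 Gt C/yr.
Box C throughput = its input = 70.150 Gt C/yr; τ = 4690 / 70.150 = 66.86 yr.

66.9 yr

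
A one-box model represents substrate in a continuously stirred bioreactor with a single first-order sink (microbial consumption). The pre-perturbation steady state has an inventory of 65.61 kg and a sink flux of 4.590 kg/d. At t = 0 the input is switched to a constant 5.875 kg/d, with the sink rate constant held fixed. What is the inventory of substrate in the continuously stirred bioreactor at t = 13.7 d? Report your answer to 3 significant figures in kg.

76.9 kg

τ = M₀/F₀ = 65.61/4.590 = 14.29 d; rate constant k = 1/τ.
New steady state M_∞ = F₁/k = F₁·τ = 5.875 × 14.29 = 83.978 kg.
M(t) = M_∞ + (M₀ − M_∞)·e^(−t/τ); t/τ = 13.7/14.29 = 0.9584, so e^(−t/τ) = 0.3835.
M(t) = 83.978 − 18.37 × 0.3835 = 76.934 kg.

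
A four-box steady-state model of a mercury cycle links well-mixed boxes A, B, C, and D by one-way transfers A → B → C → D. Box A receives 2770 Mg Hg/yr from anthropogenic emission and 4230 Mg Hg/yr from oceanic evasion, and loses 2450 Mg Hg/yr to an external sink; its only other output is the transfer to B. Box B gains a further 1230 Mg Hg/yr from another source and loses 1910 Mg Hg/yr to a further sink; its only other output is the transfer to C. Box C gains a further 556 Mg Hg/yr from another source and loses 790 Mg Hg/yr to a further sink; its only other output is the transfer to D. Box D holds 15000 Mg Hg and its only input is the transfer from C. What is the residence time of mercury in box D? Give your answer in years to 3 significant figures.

4.13 yr

Box A: F(A→B) = (2770 + 4230) − 2450 = 4550.0 Mg Hg/yr.
Box B: F(B→C) = (4550.0 + 1230) − 1910 = 3870.0 Mg Hg/yr.
Box C: F(C→D) = (3870.0 + 556) − 790 = 3636.0 Mg Hg/yr.
Box D throughput = its input = 3636.0 Mg Hg/yr; τ = 15000 / 3636.0 = 4.125 yr.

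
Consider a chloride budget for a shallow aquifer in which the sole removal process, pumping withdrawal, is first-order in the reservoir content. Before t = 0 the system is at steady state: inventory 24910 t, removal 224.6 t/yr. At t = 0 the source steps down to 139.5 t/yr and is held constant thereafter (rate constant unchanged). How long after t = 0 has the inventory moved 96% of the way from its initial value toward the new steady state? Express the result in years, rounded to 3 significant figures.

357 yr

τ = M₀/F₀ = 24910/224.6 = 110.9 yr.
The remaining gap fraction is e^(−t/τ); 96% covered ⇒ e^(−t/τ) = 0.0400.
t = −τ ln(0.0400) = 110.9 × 3.219 = 357.0 yr.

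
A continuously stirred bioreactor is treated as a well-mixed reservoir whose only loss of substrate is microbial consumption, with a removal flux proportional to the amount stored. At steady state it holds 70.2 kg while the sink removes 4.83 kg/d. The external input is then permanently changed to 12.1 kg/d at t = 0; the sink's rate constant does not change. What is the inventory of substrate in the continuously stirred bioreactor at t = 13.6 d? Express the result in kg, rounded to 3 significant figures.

134 kg

τ = M₀/F₀ = 70.2/4.83 = 14.53 d; rate constant k = 1/τ.
New steady state M_∞ = F₁/k = F₁·τ = 12.1 × 14.53 = 175.86 kg.
M(t) = M_∞ + (M₀ − M_∞)·e^(−t/τ); t/τ = 13.6/14.53 = 0.9357, so e^(−t/τ) = 0.3923.
M(t) = 175.86 − 105.7 × 0.3923 = 134.41 kg.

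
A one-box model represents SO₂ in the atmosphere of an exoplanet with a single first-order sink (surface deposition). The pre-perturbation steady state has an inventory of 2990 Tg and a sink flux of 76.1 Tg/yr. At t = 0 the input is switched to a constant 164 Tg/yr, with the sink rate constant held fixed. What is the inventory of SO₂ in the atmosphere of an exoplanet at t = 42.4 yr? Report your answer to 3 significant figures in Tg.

Residence time τ = M₀/F₀ = 39.29 yr. The eventual steady state is M_∞ = M₀·(F₁/F₀) = 2990 × 164/76.1 = 6443.6 Tg.
The anomaly ΔM(t) = M(t) − M_∞ decays as ΔM₀·e^(−t/τ) with ΔM₀ = 2990 − 6443.6 = −3454 Tg.
At t = 42.4 yr, e^(−t/τ) = e^(−1.079) = 0.3399, so ΔM = −1174 Tg and M = 6443.6 − 1174 = 5269.8 Tg.

5270 Tg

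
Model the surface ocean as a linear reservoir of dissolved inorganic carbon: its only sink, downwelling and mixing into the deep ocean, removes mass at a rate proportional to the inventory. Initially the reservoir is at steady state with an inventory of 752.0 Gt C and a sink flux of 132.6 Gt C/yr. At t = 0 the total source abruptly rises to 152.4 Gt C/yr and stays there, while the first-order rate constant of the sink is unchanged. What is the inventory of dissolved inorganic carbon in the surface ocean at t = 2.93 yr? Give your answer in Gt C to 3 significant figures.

The sink rate constant is k = F₀/M₀ = 132.6/752.0 = 0.1763 yr⁻¹.
Solving dM/dt = F₁ − kM with M(0) = M₀ gives M(t) = F₁/k + (M₀ − F₁/k)·e^(−kt).
F₁/k = 152.4/0.1763 = 864.29 Gt C; kt = 0.1763 × 2.93 = 0.5166, e^(−kt) = 0.5965.
M(2.93) = 864.29 + (752.0 − 864.29) × 0.5965 = 864.29 − 66.98 = 797.31 Gt C.

797 Gt C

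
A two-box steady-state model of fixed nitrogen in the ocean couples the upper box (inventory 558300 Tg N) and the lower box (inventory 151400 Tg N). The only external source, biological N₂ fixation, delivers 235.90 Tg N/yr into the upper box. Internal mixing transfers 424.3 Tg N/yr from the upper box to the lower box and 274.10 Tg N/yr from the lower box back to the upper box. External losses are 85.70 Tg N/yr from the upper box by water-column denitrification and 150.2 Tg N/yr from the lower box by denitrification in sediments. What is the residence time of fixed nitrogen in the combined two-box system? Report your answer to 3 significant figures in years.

Residence time in the combined system uses the total inventory and the total *external* removal — internal exchanges between the two boxes cancel.
M_total = 558300 + 151400 = 709700 Tg N.
ΣF_external_out = 85.70 + 150.2 = 235.90 Tg N/yr.
τ = M_total / ΣF_ext = 709700 / 235.90 = 3008 yr.

3010 yr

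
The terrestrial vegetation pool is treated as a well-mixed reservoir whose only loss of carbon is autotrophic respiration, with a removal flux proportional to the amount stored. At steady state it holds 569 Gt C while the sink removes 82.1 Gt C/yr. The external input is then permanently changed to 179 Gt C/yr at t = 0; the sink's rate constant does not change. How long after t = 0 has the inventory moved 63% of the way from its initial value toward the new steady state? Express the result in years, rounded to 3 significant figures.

τ = M₀/F₀ = 569/82.1 = 6.931 yr.
The remaining gap fraction is e^(−t/τ); 63% covered ⇒ e^(−t/τ) = 0.370.
t = −τ ln(0.370) = 6.931 × 0.9943 = 6.891 yr.

6.89 yr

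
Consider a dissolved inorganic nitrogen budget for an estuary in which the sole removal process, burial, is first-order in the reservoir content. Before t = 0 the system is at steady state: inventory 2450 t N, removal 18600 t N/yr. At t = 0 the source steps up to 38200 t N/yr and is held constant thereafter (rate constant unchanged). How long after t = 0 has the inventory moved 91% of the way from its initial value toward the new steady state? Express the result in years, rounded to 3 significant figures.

0.317 yr

τ = M₀/F₀ = 2450/18600 = 0.1317 yr.
The remaining gap fraction is e^(−t/τ); 91% covered ⇒ e^(−t/τ) = 0.0900.
t = −τ ln(0.0900) = 0.1317 × 2.408 = 0.3172 yr.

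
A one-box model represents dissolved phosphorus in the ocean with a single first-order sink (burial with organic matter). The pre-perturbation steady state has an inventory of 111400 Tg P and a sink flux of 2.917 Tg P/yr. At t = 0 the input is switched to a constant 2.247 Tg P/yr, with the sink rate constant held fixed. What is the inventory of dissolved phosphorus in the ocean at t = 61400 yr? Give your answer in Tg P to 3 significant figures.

τ = M₀/F₀ = 111400/2.917 = 38190 yr; rate constant k = 1/τ.
New steady state M_∞ = F₁/k = F₁·τ = 2.247 × 38190 = 85813 Tg P.
M(t) = M_∞ + (M₀ − M_∞)·e^(−t/τ); t/τ = 61400/38190 = 1.608, so e^(−t/τ) = 0.2003.
M(t) = 85813 + 25590 × 0.2003 = 90939 Tg P.

90900 Tg P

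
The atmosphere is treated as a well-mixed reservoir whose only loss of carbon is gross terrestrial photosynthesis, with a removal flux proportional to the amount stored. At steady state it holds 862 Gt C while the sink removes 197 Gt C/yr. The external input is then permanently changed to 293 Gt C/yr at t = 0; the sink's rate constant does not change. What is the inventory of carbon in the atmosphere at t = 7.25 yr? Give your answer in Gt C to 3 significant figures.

The sink rate constant is k = F₀/M₀ = 197/862 = 0.2285 yr⁻¹.
Solving dM/dt = F₁ − kM with M(0) = M₀ gives M(t) = F₁/k + (M₀ − F₁/k)·e^(−kt).
F₁/k = 293/0.2285 = 1282.1 Gt C; kt = 0.2285 × 7.25 = 1.657, e^(−kt) = 0.1907.
M(7.25) = 1282.1 + (862 − 1282.1) × 0.1907 = 1282.1 − 80.12 = 1201.9 Gt C.

1200 Gt C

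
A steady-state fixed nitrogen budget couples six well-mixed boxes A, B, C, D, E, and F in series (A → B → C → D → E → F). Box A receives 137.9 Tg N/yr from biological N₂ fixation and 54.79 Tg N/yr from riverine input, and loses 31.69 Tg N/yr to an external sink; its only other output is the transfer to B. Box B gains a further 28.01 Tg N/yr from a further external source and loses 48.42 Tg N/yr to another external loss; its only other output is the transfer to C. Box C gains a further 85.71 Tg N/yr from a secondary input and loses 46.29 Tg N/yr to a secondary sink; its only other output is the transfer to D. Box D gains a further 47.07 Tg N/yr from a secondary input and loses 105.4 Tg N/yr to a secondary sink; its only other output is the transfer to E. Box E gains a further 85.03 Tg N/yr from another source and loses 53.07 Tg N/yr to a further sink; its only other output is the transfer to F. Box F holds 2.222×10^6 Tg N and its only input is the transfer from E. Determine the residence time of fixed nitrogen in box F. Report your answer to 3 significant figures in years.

Box A: F(A→B) = (137.9 + 54.79) − 31.69 = 161.00 Tg N/yr.
Box B: F(B→C) = (161.00 + 28.01) − 48.42 = 140.59 Tg N/yr.
Box C: F(C→D) = (140.59 + 85.71) − 46.29 = 180.01 Tg N/yr.
Box D: F(D→E) = (180.01 + 47.07) − 105.4 = 121.68 Tg N/yr.
Box E: F(E→F) = (121.68 + 85.03) − 53.07 = 153.64 Tg N/yr.
Box F throughput = its input = 153.64 Tg N/yr; τ = 2.222×10^6 / 153.64 = 14460 yr.

14500 yr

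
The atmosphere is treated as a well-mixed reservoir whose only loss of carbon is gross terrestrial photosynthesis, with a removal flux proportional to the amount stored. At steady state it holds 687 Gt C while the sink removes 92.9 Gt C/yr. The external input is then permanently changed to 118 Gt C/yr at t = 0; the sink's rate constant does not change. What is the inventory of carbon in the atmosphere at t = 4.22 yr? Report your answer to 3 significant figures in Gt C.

768 Gt C

τ = M₀/F₀ = 687/92.9 = 7.395 yr; rate constant k = 1/τ.
New steady state M_∞ = F₁/k = F₁·τ = 118 × 7.395 = 872.62 Gt C.
M(t) = M_∞ + (M₀ − M_∞)·e^(−t/τ); t/τ = 4.22/7.395 = 0.5707, so e^(−t/τ) = 0.5652.
M(t) = 872.62 − 185.6 × 0.5652 = 767.71 Gt C.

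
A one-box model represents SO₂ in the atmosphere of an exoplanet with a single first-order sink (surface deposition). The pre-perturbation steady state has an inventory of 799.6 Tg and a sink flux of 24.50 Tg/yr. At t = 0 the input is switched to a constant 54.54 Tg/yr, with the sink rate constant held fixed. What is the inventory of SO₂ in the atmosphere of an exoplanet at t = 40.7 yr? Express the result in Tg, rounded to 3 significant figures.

The sink rate constant is k = F₀/M₀ = 24.50/799.6 = 0.03064 yr⁻¹.
Solving dM/dt = F₁ − kM with M(0) = M₀ gives M(t) = F₁/k + (M₀ − F₁/k)·e^(−kt).
F₁/k = 54.54/0.03064 = 1780.0 Tg; kt = 0.03064 × 40.7 = 1.247, e^(−kt) = 0.2873.
M(40.7) = 1780.0 + (799.6 − 1780.0) × 0.2873 = 1780.0 − 281.7 = 1498.3 Tg.

1500 Tg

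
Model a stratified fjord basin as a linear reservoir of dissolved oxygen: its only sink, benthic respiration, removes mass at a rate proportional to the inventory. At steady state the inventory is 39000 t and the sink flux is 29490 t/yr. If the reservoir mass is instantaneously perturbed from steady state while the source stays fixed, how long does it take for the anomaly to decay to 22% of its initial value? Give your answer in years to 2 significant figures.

2.0 yr

For a linear reservoir the anomaly decays as exp(−t/τ) with τ = M/F = 39000/29490 = 1.322 yr.
exp(−t/τ) = 0.22 ⇒ t = −τ ln(0.22) = 1.322 × 1.514 = 2.002 yr.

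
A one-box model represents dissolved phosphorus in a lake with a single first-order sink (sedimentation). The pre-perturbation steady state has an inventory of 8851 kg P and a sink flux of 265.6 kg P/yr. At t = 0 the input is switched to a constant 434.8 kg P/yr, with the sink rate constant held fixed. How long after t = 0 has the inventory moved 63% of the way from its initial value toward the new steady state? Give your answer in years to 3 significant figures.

33.1 yr

τ = M₀/F₀ = 8851/265.6 = 33.32 yr.
The remaining gap fraction is e^(−t/τ); 63% covered ⇒ e^(−t/τ) = 0.370.
t = −τ ln(0.370) = 33.32 × 0.9943 = 33.13 yr.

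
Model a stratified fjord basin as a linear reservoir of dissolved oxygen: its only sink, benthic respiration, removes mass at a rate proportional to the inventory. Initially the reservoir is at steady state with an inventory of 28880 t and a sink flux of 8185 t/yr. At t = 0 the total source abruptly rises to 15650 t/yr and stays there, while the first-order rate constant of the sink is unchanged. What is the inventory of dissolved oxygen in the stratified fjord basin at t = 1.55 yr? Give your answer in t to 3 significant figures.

38200 t

τ = M₀/F₀ = 28880/8185 = 3.528 yr; rate constant k = 1/τ.
New steady state M_∞ = F₁/k = F₁·τ = 15650 × 3.528 = 55220 t.
M(t) = M_∞ + (M₀ − M_∞)·e^(−t/τ); t/τ = 1.55/3.528 = 0.4393, so e^(−t/τ) = 0.6445.
M(t) = 55220 − 26340 × 0.6445 = 38244 t.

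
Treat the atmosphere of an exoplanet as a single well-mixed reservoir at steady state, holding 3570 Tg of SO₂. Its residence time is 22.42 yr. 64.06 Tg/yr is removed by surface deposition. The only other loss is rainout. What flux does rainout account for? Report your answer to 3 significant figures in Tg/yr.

Total removal F = M/τ = 3570 / 22.42 = 159.2 Tg/yr.
Rainout = F − (64.06) = 159.2 − 64.06 = 95.17 Tg/yr.

95.2 Tg/yr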